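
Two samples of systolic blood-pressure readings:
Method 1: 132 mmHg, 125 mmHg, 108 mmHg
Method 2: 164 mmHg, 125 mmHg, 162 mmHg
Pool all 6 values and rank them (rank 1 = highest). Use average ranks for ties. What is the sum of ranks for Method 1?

Sorted (descending): 164, 162, 132, 125, 125, 108
The 2 values of 125 occupy positions 4–5 → average rank (4+5)/2 = 4.5.
Method 1 values → pooled ranks: 132→3, 125→4.5, 108→6
Rank sum = 3 + 4.5 + 6 = 13.5

13.5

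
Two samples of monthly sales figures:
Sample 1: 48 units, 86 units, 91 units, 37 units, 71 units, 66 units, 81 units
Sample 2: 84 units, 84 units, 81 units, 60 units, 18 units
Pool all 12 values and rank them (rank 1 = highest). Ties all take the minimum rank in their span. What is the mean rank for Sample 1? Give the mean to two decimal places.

6.29

Sorted (descending): 91, 86, 84, 84, 81, 81, 71, 66, 60, 48, 37, 18
The 2 values of 84 occupy positions 3–4 → each gets rank 3.
The 2 values of 81 occupy positions 5–6 → each gets rank 5.
Sample 1 values → pooled ranks: 48→10, 86→2, 91→1, 37→11, 71→7, 66→8, 81→5
Mean rank = (10 + 2 + 1 + 11 + 7 + 8 + 5) / 7 = 6.29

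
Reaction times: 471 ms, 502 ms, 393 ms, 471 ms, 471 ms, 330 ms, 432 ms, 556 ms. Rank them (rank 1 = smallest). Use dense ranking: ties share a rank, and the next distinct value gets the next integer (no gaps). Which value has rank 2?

393

Sorted (ascending): 330, 393, 432, 471, 471, 471, 502, 556
The 3 values of 471 share dense rank 4.
Remaining distinct values take the next consecutive integers.
Rank 2 → value 393.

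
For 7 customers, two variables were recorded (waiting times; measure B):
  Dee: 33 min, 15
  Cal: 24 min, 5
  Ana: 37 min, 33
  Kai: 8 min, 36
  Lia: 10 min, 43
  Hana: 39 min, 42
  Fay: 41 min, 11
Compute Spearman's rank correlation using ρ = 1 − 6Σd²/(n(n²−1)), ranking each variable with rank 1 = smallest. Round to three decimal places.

Ranks of variable 1: 4, 3, 5, 1, 2, 6, 7
Ranks of variable 2: 3, 1, 4, 5, 7, 6, 2
d = r₁ − r₂: 1, 2, 1, -4, -5, 0, 5
d²: 1, 4, 1, 16, 25, 0, 25; Σd² = 72
ρ = 1 − 6·72/(7·48) = 1 − 432/336 = -0.286

-0.286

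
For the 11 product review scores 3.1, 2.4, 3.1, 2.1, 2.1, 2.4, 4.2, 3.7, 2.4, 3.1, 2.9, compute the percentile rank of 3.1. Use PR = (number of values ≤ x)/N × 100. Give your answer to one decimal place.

N = 11.
Strictly below 3.1: 6. Equal to 3.1: 3.
PR = 9/11 × 100 = 81.8

81.8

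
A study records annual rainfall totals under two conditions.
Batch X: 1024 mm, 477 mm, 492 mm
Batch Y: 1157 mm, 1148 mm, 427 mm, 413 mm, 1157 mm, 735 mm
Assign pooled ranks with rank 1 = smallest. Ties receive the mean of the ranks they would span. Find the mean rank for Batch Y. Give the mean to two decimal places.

Sorted (ascending): 413, 427, 477, 492, 735, 1024, 1148, 1157, 1157
The 2 values of 1157 occupy positions 8–9 → average rank (8+9)/2 = 8.5.
Batch Y values → pooled ranks: 1157→8.5, 1148→7, 427→2, 413→1, 1157→8.5, 735→5
Mean rank = (8.5 + 7 + 2 + 1 + 8.5 + 5) / 6 = 5.33

5.33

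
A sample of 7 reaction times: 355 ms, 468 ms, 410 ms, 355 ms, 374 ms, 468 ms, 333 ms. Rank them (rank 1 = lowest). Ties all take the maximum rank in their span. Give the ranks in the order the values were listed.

3, 7, 5, 3, 4, 7, 1

Sorted (ascending): 333, 355, 355, 374, 410, 468, 468
The 2 values of 355 occupy positions 2–3 → each gets rank 3.
The 2 values of 468 occupy positions 6–7 → each gets rank 7.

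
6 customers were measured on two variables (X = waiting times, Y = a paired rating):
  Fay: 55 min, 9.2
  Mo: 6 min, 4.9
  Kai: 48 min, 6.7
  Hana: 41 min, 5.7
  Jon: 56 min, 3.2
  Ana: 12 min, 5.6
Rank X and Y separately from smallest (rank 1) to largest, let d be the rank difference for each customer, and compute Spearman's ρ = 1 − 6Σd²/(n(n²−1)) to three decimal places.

Ranks of variable 1: 5, 1, 4, 3, 6, 2
Ranks of variable 2: 6, 2, 5, 4, 1, 3
d = r₁ − r₂: -1, -1, -1, -1, 5, -1
d²: 1, 1, 1, 1, 25, 1; Σd² = 30
ρ = 1 − 6·30/(6·35) = 1 − 180/210 = 0.143

0.143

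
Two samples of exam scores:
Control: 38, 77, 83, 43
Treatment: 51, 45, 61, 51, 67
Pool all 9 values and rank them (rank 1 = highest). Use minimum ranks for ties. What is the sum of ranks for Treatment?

24

Sorted (descending): 83, 77, 67, 61, 51, 51, 45, 43, 38
The 2 values of 51 occupy positions 5–6 → each gets rank 5.
Treatment values → pooled ranks: 51→5, 45→7, 61→4, 51→5, 67→3
Rank sum = 5 + 7 + 4 + 5 + 3 = 24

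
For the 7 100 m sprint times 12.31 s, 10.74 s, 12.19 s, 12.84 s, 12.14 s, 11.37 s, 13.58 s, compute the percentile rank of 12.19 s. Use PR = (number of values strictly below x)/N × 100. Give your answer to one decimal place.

42.9

N = 7.
Strictly below 12.19: 3. Equal to 12.19: 1.
PR = 3/7 × 100 = 42.9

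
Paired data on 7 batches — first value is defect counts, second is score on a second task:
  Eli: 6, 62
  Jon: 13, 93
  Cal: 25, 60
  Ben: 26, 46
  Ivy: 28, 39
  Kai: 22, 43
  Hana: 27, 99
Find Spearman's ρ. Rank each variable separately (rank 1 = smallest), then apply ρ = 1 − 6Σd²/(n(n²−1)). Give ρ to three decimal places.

Ranks of variable 1: 1, 2, 4, 5, 7, 3, 6
Ranks of variable 2: 5, 6, 4, 3, 1, 2, 7
d = r₁ − r₂: -4, -4, 0, 2, 6, 1, -1
d²: 16, 16, 0, 4, 36, 1, 1; Σd² = 74
ρ = 1 − 6·74/(7·48) = 1 − 444/336 = -0.321

-0.321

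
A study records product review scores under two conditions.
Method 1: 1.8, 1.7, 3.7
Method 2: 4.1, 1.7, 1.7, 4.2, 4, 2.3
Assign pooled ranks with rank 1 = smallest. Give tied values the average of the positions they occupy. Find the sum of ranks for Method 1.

Sorted (ascending): 1.7, 1.7, 1.7, 1.8, 2.3, 3.7, 4, 4.1, 4.2
The 3 values of 1.7 occupy positions 1–3 → average rank 2.
Method 1 values → pooled ranks: 1.8→4, 1.7→2, 3.7→6
Rank sum = 4 + 2 + 6 = 12

12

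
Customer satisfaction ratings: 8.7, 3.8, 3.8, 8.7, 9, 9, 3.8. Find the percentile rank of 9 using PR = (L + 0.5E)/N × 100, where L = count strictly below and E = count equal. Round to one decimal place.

N = 7.
Strictly below 9: 5. Equal to 9: 2.
PR = (5 + 0.5·2)/7 × 100 = 85.7

85.7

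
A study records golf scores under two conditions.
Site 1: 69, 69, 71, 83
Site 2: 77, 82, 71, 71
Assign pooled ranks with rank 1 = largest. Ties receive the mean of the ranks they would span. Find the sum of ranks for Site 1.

Sorted (descending): 83, 82, 77, 71, 71, 71, 69, 69
The 3 values of 71 occupy positions 4–6 → average rank 5.
The 2 values of 69 occupy positions 7–8 → average rank (7+8)/2 = 7.5.
Site 1 values → pooled ranks: 69→7.5, 69→7.5, 71→5, 83→1
Rank sum = 7.5 + 7.5 + 5 + 1 = 21

21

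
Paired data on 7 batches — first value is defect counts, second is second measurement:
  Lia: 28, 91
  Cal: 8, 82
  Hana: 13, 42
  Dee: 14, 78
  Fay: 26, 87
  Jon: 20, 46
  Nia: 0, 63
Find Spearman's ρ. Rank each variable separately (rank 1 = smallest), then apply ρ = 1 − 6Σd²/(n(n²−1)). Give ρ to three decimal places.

Ranks of variable 1: 7, 2, 3, 4, 6, 5, 1
Ranks of variable 2: 7, 5, 1, 4, 6, 2, 3
d = r₁ − r₂: 0, -3, 2, 0, 0, 3, -2
d²: 0, 9, 4, 0, 0, 9, 4; Σd² = 26
ρ = 1 − 6·26/(7·48) = 1 − 156/336 = 0.536

0.536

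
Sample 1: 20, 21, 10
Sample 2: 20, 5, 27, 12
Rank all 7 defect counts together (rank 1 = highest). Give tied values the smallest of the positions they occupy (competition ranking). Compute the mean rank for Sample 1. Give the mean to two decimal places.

3.67

Sorted (descending): 27, 21, 20, 20, 12, 10, 5
The 2 values of 20 occupy positions 3–4 → each gets rank 3.
Sample 1 values → pooled ranks: 20→3, 21→2, 10→6
Mean rank = (3 + 2 + 6) / 3 = 3.67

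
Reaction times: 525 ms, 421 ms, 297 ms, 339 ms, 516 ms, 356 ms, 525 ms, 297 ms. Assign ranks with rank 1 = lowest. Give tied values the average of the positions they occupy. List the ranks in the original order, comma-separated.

7.5, 5, 1.5, 3, 6, 4, 7.5, 1.5

Sorted (ascending): 297, 297, 339, 356, 421, 516, 525, 525
The 2 values of 297 occupy positions 1–2 → average rank (1+2)/2 = 1.5.
The 2 values of 525 occupy positions 7–8 → average rank (7+8)/2 = 7.5.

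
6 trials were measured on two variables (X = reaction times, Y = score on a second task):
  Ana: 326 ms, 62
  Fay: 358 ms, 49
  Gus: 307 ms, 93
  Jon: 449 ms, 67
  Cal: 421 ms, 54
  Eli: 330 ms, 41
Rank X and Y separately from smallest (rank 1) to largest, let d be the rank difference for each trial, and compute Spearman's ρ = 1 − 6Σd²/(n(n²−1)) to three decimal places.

-0.200

Ranks of variable 1: 2, 4, 1, 6, 5, 3
Ranks of variable 2: 4, 2, 6, 5, 3, 1
d = r₁ − r₂: -2, 2, -5, 1, 2, 2
d²: 4, 4, 25, 1, 4, 4; Σd² = 42
ρ = 1 − 6·42/(6·35) = 1 − 252/210 = -0.200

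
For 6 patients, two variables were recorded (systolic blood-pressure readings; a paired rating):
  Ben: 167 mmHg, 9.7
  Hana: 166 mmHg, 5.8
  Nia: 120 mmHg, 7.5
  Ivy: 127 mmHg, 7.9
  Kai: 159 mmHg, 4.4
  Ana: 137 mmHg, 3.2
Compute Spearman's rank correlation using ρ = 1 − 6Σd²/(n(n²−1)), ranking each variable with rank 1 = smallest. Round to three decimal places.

0.143

Ranks of variable 1: 6, 5, 1, 2, 4, 3
Ranks of variable 2: 6, 3, 4, 5, 2, 1
d = r₁ − r₂: 0, 2, -3, -3, 2, 2
d²: 0, 4, 9, 9, 4, 4; Σd² = 30
ρ = 1 − 6·30/(6·35) = 1 − 180/210 = 0.143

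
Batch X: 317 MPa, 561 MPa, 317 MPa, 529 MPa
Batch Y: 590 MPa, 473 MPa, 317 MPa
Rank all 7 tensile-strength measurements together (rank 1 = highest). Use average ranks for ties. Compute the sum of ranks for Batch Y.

Sorted (descending): 590, 561, 529, 473, 317, 317, 317
The 3 values of 317 occupy positions 5–7 → average rank 6.
Batch Y values → pooled ranks: 590→1, 473→4, 317→6
Rank sum = 1 + 4 + 6 = 11

11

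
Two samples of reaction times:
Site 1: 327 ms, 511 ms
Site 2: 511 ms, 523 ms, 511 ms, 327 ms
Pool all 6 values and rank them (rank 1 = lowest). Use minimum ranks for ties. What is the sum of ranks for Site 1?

4

Sorted (ascending): 327, 327, 511, 511, 511, 523
The 2 values of 327 occupy positions 1–2 → each gets rank 1.
The 3 values of 511 occupy positions 3–5 → each gets rank 3.
Site 1 values → pooled ranks: 327→1, 511→3
Rank sum = 1 + 3 = 4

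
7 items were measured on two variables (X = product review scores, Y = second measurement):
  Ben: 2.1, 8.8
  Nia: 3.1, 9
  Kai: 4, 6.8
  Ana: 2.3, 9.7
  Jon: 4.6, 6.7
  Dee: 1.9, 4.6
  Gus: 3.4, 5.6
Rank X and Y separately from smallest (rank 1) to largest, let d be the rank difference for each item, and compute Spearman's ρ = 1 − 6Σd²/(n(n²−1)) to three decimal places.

-0.036

Ranks of variable 1: 2, 4, 6, 3, 7, 1, 5
Ranks of variable 2: 5, 6, 4, 7, 3, 1, 2
d = r₁ − r₂: -3, -2, 2, -4, 4, 0, 3
d²: 9, 4, 4, 16, 16, 0, 9; Σd² = 58
ρ = 1 − 6·58/(7·48) = 1 − 348/336 = -0.036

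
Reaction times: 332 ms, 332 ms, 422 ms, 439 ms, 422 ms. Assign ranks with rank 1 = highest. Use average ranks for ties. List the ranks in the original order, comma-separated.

4.5, 4.5, 2.5, 1, 2.5

Sorted (descending): 439, 422, 422, 332, 332
The 2 values of 422 occupy positions 2–3 → average rank (2+3)/2 = 2.5.
The 2 values of 332 occupy positions 4–5 → average rank (4+5)/2 = 4.5.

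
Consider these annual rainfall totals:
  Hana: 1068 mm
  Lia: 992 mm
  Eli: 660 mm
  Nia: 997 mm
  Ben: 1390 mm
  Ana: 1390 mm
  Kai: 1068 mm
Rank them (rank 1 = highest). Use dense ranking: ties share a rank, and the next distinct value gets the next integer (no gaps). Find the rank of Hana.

2

Sorted (descending): 1390, 1390, 1068, 1068, 997, 992, 660
The 2 values of 1390 share dense rank 1.
The 2 values of 1068 share dense rank 2.
Remaining distinct values take the next consecutive integers.
Hana has value 1068 mm → rank 2.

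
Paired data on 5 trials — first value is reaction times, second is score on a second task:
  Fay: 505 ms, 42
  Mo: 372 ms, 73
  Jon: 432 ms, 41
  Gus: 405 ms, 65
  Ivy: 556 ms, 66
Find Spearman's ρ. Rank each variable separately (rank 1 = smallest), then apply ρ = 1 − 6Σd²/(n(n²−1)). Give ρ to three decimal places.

-0.300

Ranks of variable 1: 4, 1, 3, 2, 5
Ranks of variable 2: 2, 5, 1, 3, 4
d = r₁ − r₂: 2, -4, 2, -1, 1
d²: 4, 16, 4, 1, 1; Σd² = 26
ρ = 1 − 6·26/(5·24) = 1 − 156/120 = -0.300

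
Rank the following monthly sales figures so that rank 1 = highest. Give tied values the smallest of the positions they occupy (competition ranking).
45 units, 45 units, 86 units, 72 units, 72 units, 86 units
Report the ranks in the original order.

Sorted (descending): 86, 86, 72, 72, 45, 45
The 2 values of 86 occupy positions 1–2 → each gets rank 1.
The 2 values of 72 occupy positions 3–4 → each gets rank 3.
The 2 values of 45 occupy positions 5–6 → each gets rank 5.

5, 5, 1, 3, 3, 1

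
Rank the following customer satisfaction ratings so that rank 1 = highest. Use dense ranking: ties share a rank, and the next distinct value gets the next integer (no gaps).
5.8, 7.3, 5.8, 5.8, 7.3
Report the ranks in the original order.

Sorted (descending): 7.3, 7.3, 5.8, 5.8, 5.8
The 2 values of 7.3 share dense rank 1.
The 3 values of 5.8 share dense rank 2.

2, 1, 2, 2, 1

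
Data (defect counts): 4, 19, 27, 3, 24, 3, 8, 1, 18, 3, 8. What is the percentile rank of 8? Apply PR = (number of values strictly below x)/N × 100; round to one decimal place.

N = 11.
Strictly below 8: 5. Equal to 8: 2.
PR = 5/11 × 100 = 45.5

45.5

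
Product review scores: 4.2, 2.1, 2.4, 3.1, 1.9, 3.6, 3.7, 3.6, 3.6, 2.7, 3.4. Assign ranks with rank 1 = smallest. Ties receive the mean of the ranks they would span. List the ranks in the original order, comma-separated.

11, 2, 3, 5, 1, 8, 10, 8, 8, 4, 6

Sorted (ascending): 1.9, 2.1, 2.4, 2.7, 3.1, 3.4, 3.6, 3.6, 3.6, 3.7, 4.2
The 3 values of 3.6 occupy positions 7–9 → average rank 8.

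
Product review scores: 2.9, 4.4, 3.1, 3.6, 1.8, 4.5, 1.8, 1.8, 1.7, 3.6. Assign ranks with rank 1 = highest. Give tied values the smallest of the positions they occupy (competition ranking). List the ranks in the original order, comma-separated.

Sorted (descending): 4.5, 4.4, 3.6, 3.6, 3.1, 2.9, 1.8, 1.8, 1.8, 1.7
The 2 values of 3.6 occupy positions 3–4 → each gets rank 3.
The 3 values of 1.8 occupy positions 7–9 → each gets rank 7.

6, 2, 5, 3, 7, 1, 7, 7, 10, 3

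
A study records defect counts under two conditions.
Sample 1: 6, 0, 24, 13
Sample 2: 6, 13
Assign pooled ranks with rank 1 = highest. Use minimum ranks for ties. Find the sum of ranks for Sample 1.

Sorted (descending): 24, 13, 13, 6, 6, 0
The 2 values of 13 occupy positions 2–3 → each gets rank 2.
The 2 values of 6 occupy positions 4–5 → each gets rank 4.
Sample 1 values → pooled ranks: 6→4, 0→6, 24→1, 13→2
Rank sum = 4 + 6 + 1 + 2 = 13

13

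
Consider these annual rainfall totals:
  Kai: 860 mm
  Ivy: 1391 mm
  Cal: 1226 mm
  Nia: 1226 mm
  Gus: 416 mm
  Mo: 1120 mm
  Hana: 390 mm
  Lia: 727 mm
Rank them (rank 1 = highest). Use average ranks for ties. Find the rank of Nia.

Sorted (descending): 1391, 1226, 1226, 1120, 860, 727, 416, 390
The 2 values of 1226 occupy positions 2–3 → average rank (2+3)/2 = 2.5.
Nia has value 1226 mm → rank 2.5.

2.5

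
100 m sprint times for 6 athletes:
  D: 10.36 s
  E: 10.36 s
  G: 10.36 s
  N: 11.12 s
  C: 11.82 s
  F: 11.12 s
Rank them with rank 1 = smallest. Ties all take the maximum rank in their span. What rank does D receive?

3

Sorted (ascending): 10.36, 10.36, 10.36, 11.12, 11.12, 11.82
The 3 values of 10.36 occupy positions 1–3 → each gets rank 3.
The 2 values of 11.12 occupy positions 4–5 → each gets rank 5.
D has value 10.36 s → rank 3.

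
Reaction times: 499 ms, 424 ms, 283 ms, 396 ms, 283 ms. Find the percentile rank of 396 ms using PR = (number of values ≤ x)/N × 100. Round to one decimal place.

60.0

N = 5.
Strictly below 396: 2. Equal to 396: 1.
PR = 3/5 × 100 = 60.0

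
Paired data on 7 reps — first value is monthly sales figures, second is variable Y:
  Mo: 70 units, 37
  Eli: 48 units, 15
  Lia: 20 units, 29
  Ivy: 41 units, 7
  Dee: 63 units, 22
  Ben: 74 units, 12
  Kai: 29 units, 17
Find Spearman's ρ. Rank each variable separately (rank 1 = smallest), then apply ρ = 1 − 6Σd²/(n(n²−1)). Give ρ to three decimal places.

Ranks of variable 1: 6, 4, 1, 3, 5, 7, 2
Ranks of variable 2: 7, 3, 6, 1, 5, 2, 4
d = r₁ − r₂: -1, 1, -5, 2, 0, 5, -2
d²: 1, 1, 25, 4, 0, 25, 4; Σd² = 60
ρ = 1 − 6·60/(7·48) = 1 − 360/336 = -0.071

-0.071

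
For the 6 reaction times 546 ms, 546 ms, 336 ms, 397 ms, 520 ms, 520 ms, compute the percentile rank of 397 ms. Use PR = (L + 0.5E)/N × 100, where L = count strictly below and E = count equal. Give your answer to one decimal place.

25.0

N = 6.
Strictly below 397: 1. Equal to 397: 1.
PR = (1 + 0.5·1)/6 × 100 = 25.0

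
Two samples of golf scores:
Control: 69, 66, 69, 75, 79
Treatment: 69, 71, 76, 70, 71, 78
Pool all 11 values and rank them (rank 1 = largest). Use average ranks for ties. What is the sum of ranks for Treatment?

Sorted (descending): 79, 78, 76, 75, 71, 71, 70, 69, 69, 69, 66
The 2 values of 71 occupy positions 5–6 → average rank (5+6)/2 = 5.5.
The 3 values of 69 occupy positions 8–10 → average rank 9.
Treatment values → pooled ranks: 69→9, 71→5.5, 76→3, 70→7, 71→5.5, 78→2
Rank sum = 9 + 5.5 + 3 + 7 + 5.5 + 2 = 32

32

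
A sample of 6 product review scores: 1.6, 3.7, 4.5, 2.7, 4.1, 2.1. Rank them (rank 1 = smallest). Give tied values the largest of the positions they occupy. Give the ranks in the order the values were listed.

Sorted (ascending): 1.6, 2.1, 2.7, 3.7, 4.1, 4.5
No ties — each value takes its position as its rank.

1, 4, 6, 3, 5, 2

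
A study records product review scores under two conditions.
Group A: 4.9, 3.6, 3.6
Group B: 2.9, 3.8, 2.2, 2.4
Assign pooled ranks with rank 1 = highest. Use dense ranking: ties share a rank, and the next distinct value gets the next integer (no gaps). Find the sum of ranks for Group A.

7

Sorted (descending): 4.9, 3.8, 3.6, 3.6, 2.9, 2.4, 2.2
The 2 values of 3.6 share dense rank 3.
Remaining distinct values take the next consecutive integers.
Group A values → pooled ranks: 4.9→1, 3.6→3, 3.6→3
Rank sum = 1 + 3 + 3 = 7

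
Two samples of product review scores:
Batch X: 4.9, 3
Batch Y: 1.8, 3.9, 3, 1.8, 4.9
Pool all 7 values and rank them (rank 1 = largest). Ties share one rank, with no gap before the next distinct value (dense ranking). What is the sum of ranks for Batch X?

Sorted (descending): 4.9, 4.9, 3.9, 3, 3, 1.8, 1.8
The 2 values of 4.9 share dense rank 1.
The 2 values of 3 share dense rank 3.
The 2 values of 1.8 share dense rank 4.
Remaining distinct values take the next consecutive integers.
Batch X values → pooled ranks: 4.9→1, 3→3
Rank sum = 1 + 3 = 4

4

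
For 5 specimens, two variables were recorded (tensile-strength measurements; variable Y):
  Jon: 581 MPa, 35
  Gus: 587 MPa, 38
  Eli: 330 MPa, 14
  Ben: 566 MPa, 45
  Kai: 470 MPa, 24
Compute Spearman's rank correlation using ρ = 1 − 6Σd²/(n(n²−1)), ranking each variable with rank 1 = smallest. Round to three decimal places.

0.700

Ranks of variable 1: 4, 5, 1, 3, 2
Ranks of variable 2: 3, 4, 1, 5, 2
d = r₁ − r₂: 1, 1, 0, -2, 0
d²: 1, 1, 0, 4, 0; Σd² = 6
ρ = 1 − 6·6/(5·24) = 1 − 36/120 = 0.700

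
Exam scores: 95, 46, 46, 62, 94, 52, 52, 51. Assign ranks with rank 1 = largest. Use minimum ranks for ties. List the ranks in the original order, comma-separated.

1, 7, 7, 3, 2, 4, 4, 6

Sorted (descending): 95, 94, 62, 52, 52, 51, 46, 46
The 2 values of 52 occupy positions 4–5 → each gets rank 4.
The 2 values of 46 occupy positions 7–8 → each gets rank 7.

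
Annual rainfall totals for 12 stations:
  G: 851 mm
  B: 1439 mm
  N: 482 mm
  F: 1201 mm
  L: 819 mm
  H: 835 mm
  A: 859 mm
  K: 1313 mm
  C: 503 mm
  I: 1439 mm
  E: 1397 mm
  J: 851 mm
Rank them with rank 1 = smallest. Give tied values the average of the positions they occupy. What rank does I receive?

Sorted (ascending): 482, 503, 819, 835, 851, 851, 859, 1201, 1313, 1397, 1439, 1439
The 2 values of 851 occupy positions 5–6 → average rank (5+6)/2 = 5.5.
The 2 values of 1439 occupy positions 11–12 → average rank (11+12)/2 = 11.5.
I has value 1439 mm → rank 11.5.

11.5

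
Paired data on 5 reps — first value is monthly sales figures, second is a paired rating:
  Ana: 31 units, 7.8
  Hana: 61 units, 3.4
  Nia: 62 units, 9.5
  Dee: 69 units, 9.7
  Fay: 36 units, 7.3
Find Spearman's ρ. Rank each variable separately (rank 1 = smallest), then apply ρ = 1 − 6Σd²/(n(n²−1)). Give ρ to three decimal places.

Ranks of variable 1: 1, 3, 4, 5, 2
Ranks of variable 2: 3, 1, 4, 5, 2
d = r₁ − r₂: -2, 2, 0, 0, 0
d²: 4, 4, 0, 0, 0; Σd² = 8
ρ = 1 − 6·8/(5·24) = 1 − 48/120 = 0.600

0.600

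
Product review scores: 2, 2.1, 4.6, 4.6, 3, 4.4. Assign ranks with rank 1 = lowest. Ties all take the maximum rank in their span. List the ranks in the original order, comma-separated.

Sorted (ascending): 2, 2.1, 3, 4.4, 4.6, 4.6
The 2 values of 4.6 occupy positions 5–6 → each gets rank 6.

1, 2, 6, 6, 3, 4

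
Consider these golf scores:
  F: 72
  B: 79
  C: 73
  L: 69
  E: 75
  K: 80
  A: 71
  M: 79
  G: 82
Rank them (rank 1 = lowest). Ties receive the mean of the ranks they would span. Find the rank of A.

2

Sorted (ascending): 69, 71, 72, 73, 75, 79, 79, 80, 82
The 2 values of 79 occupy positions 6–7 → average rank (6+7)/2 = 6.5.
A has value 71 → rank 2.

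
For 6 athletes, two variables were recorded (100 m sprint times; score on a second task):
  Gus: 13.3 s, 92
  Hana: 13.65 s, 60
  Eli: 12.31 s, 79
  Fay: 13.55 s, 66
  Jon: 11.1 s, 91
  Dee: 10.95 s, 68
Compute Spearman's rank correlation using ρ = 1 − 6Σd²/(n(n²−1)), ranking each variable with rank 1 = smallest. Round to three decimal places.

Ranks of variable 1: 4, 6, 3, 5, 2, 1
Ranks of variable 2: 6, 1, 4, 2, 5, 3
d = r₁ − r₂: -2, 5, -1, 3, -3, -2
d²: 4, 25, 1, 9, 9, 4; Σd² = 52
ρ = 1 − 6·52/(6·35) = 1 − 312/210 = -0.486

-0.486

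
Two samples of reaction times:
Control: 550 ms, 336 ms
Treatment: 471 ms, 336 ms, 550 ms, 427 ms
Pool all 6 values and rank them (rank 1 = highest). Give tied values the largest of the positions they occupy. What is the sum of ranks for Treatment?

15

Sorted (descending): 550, 550, 471, 427, 336, 336
The 2 values of 550 occupy positions 1–2 → each gets rank 2.
The 2 values of 336 occupy positions 5–6 → each gets rank 6.
Treatment values → pooled ranks: 471→3, 336→6, 550→2, 427→4
Rank sum = 3 + 6 + 2 + 4 = 15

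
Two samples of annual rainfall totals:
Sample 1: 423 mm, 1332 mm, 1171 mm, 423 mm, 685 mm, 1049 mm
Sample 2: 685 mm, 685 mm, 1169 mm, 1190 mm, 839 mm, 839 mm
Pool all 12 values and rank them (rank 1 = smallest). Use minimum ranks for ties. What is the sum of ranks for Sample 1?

35

Sorted (ascending): 423, 423, 685, 685, 685, 839, 839, 1049, 1169, 1171, 1190, 1332
The 2 values of 423 occupy positions 1–2 → each gets rank 1.
The 3 values of 685 occupy positions 3–5 → each gets rank 3.
The 2 values of 839 occupy positions 6–7 → each gets rank 6.
Sample 1 values → pooled ranks: 423→1, 1332→12, 1171→10, 423→1, 685→3, 1049→8
Rank sum = 1 + 12 + 10 + 1 + 3 + 8 = 35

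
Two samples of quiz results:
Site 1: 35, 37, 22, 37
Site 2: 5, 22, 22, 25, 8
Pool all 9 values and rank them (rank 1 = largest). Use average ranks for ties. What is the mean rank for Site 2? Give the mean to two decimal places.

Sorted (descending): 37, 37, 35, 25, 22, 22, 22, 8, 5
The 2 values of 37 occupy positions 1–2 → average rank (1+2)/2 = 1.5.
The 3 values of 22 occupy positions 5–7 → average rank 6.
Site 2 values → pooled ranks: 5→9, 22→6, 22→6, 25→4, 8→8
Mean rank = (9 + 6 + 6 + 4 + 8) / 5 = 6.60

6.60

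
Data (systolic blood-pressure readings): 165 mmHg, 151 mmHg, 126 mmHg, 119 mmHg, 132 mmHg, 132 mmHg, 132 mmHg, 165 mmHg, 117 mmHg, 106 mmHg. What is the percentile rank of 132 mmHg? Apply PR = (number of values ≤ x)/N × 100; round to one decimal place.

70.0

N = 10.
Strictly below 132: 4. Equal to 132: 3.
PR = 7/10 × 100 = 70.0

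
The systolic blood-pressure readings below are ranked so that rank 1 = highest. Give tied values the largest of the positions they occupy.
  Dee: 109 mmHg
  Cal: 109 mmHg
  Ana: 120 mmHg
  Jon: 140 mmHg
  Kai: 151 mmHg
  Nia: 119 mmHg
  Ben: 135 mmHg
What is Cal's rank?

7

Sorted (descending): 151, 140, 135, 120, 119, 109, 109
The 2 values of 109 occupy positions 6–7 → each gets rank 7.
Cal has value 109 mmHg → rank 7.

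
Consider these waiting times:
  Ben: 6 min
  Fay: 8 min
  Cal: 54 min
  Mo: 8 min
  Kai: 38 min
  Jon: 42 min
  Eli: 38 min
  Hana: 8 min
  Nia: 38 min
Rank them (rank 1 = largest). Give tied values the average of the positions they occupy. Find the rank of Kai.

4

Sorted (descending): 54, 42, 38, 38, 38, 8, 8, 8, 6
The 3 values of 38 occupy positions 3–5 → average rank 4.
The 3 values of 8 occupy positions 6–8 → average rank 7.
Kai has value 38 min → rank 4.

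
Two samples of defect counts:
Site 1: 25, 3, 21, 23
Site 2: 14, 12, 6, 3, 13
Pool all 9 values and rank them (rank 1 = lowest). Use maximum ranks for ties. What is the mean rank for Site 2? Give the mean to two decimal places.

4.00

Sorted (ascending): 3, 3, 6, 12, 13, 14, 21, 23, 25
The 2 values of 3 occupy positions 1–2 → each gets rank 2.
Site 2 values → pooled ranks: 14→6, 12→4, 6→3, 3→2, 13→5
Mean rank = (6 + 4 + 3 + 2 + 5) / 5 = 4.00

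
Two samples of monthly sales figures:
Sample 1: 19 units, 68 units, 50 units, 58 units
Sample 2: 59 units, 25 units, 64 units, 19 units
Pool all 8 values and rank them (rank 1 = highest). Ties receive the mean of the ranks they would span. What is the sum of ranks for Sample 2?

Sorted (descending): 68, 64, 59, 58, 50, 25, 19, 19
The 2 values of 19 occupy positions 7–8 → average rank (7+8)/2 = 7.5.
Sample 2 values → pooled ranks: 59→3, 25→6, 64→2, 19→7.5
Rank sum = 3 + 6 + 2 + 7.5 = 18.5

18.5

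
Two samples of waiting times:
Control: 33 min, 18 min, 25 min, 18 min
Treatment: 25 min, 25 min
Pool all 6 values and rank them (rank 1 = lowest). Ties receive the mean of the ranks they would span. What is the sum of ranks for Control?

13

Sorted (ascending): 18, 18, 25, 25, 25, 33
The 2 values of 18 occupy positions 1–2 → average rank (1+2)/2 = 1.5.
The 3 values of 25 occupy positions 3–5 → average rank 4.
Control values → pooled ranks: 33→6, 18→1.5, 25→4, 18→1.5
Rank sum = 6 + 1.5 + 4 + 1.5 = 13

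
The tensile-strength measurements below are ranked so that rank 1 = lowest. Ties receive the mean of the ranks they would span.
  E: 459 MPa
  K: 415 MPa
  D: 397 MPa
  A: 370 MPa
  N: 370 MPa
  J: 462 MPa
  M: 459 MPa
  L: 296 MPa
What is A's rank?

Sorted (ascending): 296, 370, 370, 397, 415, 459, 459, 462
The 2 values of 370 occupy positions 2–3 → average rank (2+3)/2 = 2.5.
The 2 values of 459 occupy positions 6–7 → average rank (6+7)/2 = 6.5.
A has value 370 MPa → rank 2.5.

2.5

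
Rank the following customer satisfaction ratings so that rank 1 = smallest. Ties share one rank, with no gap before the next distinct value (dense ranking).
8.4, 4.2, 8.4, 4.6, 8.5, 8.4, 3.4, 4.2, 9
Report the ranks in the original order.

4, 2, 4, 3, 5, 4, 1, 2, 6

Sorted (ascending): 3.4, 4.2, 4.2, 4.6, 8.4, 8.4, 8.4, 8.5, 9
The 2 values of 4.2 share dense rank 2.
The 3 values of 8.4 share dense rank 4.
Remaining distinct values take the next consecutive integers.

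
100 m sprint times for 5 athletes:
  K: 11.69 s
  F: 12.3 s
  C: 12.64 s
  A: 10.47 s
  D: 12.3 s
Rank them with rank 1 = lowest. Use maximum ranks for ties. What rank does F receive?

4

Sorted (ascending): 10.47, 11.69, 12.3, 12.3, 12.64
The 2 values of 12.3 occupy positions 3–4 → each gets rank 4.
F has value 12.3 s → rank 4.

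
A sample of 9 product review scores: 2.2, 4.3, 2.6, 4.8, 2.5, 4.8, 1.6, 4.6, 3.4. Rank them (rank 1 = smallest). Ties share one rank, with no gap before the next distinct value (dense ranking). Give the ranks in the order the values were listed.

Sorted (ascending): 1.6, 2.2, 2.5, 2.6, 3.4, 4.3, 4.6, 4.8, 4.8
The 2 values of 4.8 share dense rank 8.
Remaining distinct values take the next consecutive integers.

2, 6, 4, 8, 3, 8, 1, 7, 5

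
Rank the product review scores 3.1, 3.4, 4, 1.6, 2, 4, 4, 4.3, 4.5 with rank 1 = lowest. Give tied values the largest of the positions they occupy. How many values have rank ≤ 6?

4

Sorted (ascending): 1.6, 2, 3.1, 3.4, 4, 4, 4, 4.3, 4.5
The 3 values of 4 occupy positions 5–7 → each gets rank 7.
Ranks ≤ 6: {1, 2, 3, 4} → 4 values.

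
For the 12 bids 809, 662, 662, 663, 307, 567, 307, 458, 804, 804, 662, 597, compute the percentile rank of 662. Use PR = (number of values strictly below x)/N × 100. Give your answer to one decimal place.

N = 12.
Strictly below 662: 5. Equal to 662: 3.
PR = 5/12 × 100 = 41.7

41.7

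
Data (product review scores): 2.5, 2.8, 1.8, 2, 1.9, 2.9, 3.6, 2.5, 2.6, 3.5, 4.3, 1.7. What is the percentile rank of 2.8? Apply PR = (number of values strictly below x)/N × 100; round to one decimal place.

N = 12.
Strictly below 2.8: 7. Equal to 2.8: 1.
PR = 7/12 × 100 = 58.3

58.3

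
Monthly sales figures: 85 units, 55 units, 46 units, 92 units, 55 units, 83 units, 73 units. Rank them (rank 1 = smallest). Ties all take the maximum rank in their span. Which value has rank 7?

92

Sorted (ascending): 46, 55, 55, 73, 83, 85, 92
The 2 values of 55 occupy positions 2–3 → each gets rank 3.
Rank 7 → value 92.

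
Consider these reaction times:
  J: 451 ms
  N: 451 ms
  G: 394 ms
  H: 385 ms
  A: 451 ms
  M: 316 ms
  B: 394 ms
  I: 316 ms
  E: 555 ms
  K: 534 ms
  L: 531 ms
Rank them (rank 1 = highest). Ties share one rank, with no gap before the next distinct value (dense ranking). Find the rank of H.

6

Sorted (descending): 555, 534, 531, 451, 451, 451, 394, 394, 385, 316, 316
The 3 values of 451 share dense rank 4.
The 2 values of 394 share dense rank 5.
The 2 values of 316 share dense rank 7.
Remaining distinct values take the next consecutive integers.
H has value 385 ms → rank 6.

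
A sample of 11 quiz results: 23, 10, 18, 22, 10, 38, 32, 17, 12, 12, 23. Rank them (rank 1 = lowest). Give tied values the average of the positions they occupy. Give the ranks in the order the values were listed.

Sorted (ascending): 10, 10, 12, 12, 17, 18, 22, 23, 23, 32, 38
The 2 values of 10 occupy positions 1–2 → average rank (1+2)/2 = 1.5.
The 2 values of 12 occupy positions 3–4 → average rank (3+4)/2 = 3.5.
The 2 values of 23 occupy positions 8–9 → average rank (8+9)/2 = 8.5.

8.5, 1.5, 6, 7, 1.5, 11, 10, 5, 3.5, 3.5, 8.5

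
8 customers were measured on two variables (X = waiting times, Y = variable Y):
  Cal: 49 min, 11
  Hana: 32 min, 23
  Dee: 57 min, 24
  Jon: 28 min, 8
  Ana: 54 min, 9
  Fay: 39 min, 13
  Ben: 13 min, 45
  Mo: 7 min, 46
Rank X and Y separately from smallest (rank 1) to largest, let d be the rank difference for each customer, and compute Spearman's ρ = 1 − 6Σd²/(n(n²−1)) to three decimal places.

-0.405

Ranks of variable 1: 6, 4, 8, 3, 7, 5, 2, 1
Ranks of variable 2: 3, 5, 6, 1, 2, 4, 7, 8
d = r₁ − r₂: 3, -1, 2, 2, 5, 1, -5, -7
d²: 9, 1, 4, 4, 25, 1, 25, 49; Σd² = 118
ρ = 1 − 6·118/(8·63) = 1 − 708/504 = -0.405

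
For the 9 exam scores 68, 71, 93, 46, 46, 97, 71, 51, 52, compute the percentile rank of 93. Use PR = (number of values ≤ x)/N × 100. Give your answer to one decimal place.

88.9

N = 9.
Strictly below 93: 7. Equal to 93: 1.
PR = 8/9 × 100 = 88.9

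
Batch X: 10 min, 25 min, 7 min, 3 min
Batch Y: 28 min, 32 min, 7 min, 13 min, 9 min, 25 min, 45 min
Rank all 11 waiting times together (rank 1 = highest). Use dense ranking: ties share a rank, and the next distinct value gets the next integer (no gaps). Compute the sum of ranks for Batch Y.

Sorted (descending): 45, 32, 28, 25, 25, 13, 10, 9, 7, 7, 3
The 2 values of 25 share dense rank 4.
The 2 values of 7 share dense rank 8.
Remaining distinct values take the next consecutive integers.
Batch Y values → pooled ranks: 28→3, 32→2, 7→8, 13→5, 9→7, 25→4, 45→1
Rank sum = 3 + 2 + 8 + 5 + 7 + 4 + 1 = 30

30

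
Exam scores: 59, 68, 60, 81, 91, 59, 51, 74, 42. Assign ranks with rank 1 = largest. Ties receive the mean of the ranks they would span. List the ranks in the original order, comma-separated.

Sorted (descending): 91, 81, 74, 68, 60, 59, 59, 51, 42
The 2 values of 59 occupy positions 6–7 → average rank (6+7)/2 = 6.5.

6.5, 4, 5, 2, 1, 6.5, 8, 3, 9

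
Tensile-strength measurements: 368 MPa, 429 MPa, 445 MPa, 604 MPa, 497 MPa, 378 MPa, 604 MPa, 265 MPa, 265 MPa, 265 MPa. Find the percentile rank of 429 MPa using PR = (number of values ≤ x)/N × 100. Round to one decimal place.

N = 10.
Strictly below 429: 5. Equal to 429: 1.
PR = 6/10 × 100 = 60.0

60.0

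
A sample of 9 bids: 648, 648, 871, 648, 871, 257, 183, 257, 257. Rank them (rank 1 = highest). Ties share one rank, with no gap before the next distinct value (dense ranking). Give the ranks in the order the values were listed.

Sorted (descending): 871, 871, 648, 648, 648, 257, 257, 257, 183
The 2 values of 871 share dense rank 1.
The 3 values of 648 share dense rank 2.
The 3 values of 257 share dense rank 3.
Remaining distinct values take the next consecutive integers.

2, 2, 1, 2, 1, 3, 4, 3, 3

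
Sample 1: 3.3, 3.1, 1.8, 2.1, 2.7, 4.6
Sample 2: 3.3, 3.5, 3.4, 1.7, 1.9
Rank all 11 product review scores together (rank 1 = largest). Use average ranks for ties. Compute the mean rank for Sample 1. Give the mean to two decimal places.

6.08

Sorted (descending): 4.6, 3.5, 3.4, 3.3, 3.3, 3.1, 2.7, 2.1, 1.9, 1.8, 1.7
The 2 values of 3.3 occupy positions 4–5 → average rank (4+5)/2 = 4.5.
Sample 1 values → pooled ranks: 3.3→4.5, 3.1→6, 1.8→10, 2.1→8, 2.7→7, 4.6→1
Mean rank = (4.5 + 6 + 10 + 8 + 7 + 1) / 6 = 6.08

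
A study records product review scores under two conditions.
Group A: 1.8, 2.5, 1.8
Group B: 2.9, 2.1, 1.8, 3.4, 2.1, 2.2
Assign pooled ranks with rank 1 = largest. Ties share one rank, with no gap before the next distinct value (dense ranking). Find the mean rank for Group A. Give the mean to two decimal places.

Sorted (descending): 3.4, 2.9, 2.5, 2.2, 2.1, 2.1, 1.8, 1.8, 1.8
The 2 values of 2.1 share dense rank 5.
The 3 values of 1.8 share dense rank 6.
Remaining distinct values take the next consecutive integers.
Group A values → pooled ranks: 1.8→6, 2.5→3, 1.8→6
Mean rank = (6 + 3 + 6) / 3 = 5.00

5.00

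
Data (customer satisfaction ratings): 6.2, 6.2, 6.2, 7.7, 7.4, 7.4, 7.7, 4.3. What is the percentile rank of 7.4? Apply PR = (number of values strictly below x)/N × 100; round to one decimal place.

50.0

N = 8.
Strictly below 7.4: 4. Equal to 7.4: 2.
PR = 4/8 × 100 = 50.0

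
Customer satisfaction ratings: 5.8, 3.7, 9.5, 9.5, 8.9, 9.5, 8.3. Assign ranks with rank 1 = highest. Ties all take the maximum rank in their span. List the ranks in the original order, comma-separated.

6, 7, 3, 3, 4, 3, 5

Sorted (descending): 9.5, 9.5, 9.5, 8.9, 8.3, 5.8, 3.7
The 3 values of 9.5 occupy positions 1–3 → each gets rank 3.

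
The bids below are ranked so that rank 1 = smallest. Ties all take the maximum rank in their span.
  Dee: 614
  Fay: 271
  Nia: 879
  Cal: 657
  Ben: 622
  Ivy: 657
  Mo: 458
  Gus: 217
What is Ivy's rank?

7

Sorted (ascending): 217, 271, 458, 614, 622, 657, 657, 879
The 2 values of 657 occupy positions 6–7 → each gets rank 7.
Ivy has value 657 → rank 7.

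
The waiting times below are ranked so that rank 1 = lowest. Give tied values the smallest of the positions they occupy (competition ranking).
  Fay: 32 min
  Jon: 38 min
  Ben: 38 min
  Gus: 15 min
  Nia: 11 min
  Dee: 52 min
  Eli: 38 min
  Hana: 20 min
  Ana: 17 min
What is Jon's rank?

6

Sorted (ascending): 11, 15, 17, 20, 32, 38, 38, 38, 52
The 3 values of 38 occupy positions 6–8 → each gets rank 6.
Jon has value 38 min → rank 6.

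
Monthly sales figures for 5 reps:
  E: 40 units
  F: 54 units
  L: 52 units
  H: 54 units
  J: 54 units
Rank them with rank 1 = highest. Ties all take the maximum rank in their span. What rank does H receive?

Sorted (descending): 54, 54, 54, 52, 40
The 3 values of 54 occupy positions 1–3 → each gets rank 3.
H has value 54 units → rank 3.

3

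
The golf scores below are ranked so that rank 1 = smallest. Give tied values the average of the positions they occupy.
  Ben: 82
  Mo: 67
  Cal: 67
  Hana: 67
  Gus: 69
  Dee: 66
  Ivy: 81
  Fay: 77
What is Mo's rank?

3

Sorted (ascending): 66, 67, 67, 67, 69, 77, 81, 82
The 3 values of 67 occupy positions 2–4 → average rank 3.
Mo has value 67 → rank 3.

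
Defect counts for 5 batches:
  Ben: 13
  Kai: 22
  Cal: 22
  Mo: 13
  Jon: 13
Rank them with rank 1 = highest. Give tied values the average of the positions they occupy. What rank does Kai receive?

Sorted (descending): 22, 22, 13, 13, 13
The 2 values of 22 occupy positions 1–2 → average rank (1+2)/2 = 1.5.
The 3 values of 13 occupy positions 3–5 → average rank 4.
Kai has value 22 → rank 1.5.

1.5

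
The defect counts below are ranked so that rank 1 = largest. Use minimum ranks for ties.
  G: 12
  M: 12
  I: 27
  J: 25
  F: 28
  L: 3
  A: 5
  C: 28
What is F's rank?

Sorted (descending): 28, 28, 27, 25, 12, 12, 5, 3
The 2 values of 28 occupy positions 1–2 → each gets rank 1.
The 2 values of 12 occupy positions 5–6 → each gets rank 5.
F has value 28 → rank 1.

1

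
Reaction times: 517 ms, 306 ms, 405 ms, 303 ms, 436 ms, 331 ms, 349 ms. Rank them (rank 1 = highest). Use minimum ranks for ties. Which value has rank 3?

Sorted (descending): 517, 436, 405, 349, 331, 306, 303
No ties — each value takes its position as its rank.
Rank 3 → value 405.

405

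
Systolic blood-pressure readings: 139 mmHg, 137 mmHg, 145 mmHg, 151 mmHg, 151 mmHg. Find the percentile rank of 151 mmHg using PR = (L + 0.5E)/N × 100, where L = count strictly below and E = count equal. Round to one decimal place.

N = 5.
Strictly below 151: 3. Equal to 151: 2.
PR = (3 + 0.5·2)/5 × 100 = 80.0

80.0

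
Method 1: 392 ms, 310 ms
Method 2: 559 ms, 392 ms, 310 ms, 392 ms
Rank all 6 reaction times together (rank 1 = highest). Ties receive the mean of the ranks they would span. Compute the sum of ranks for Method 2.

12.5

Sorted (descending): 559, 392, 392, 392, 310, 310
The 3 values of 392 occupy positions 2–4 → average rank 3.
The 2 values of 310 occupy positions 5–6 → average rank (5+6)/2 = 5.5.
Method 2 values → pooled ranks: 559→1, 392→3, 310→5.5, 392→3
Rank sum = 1 + 3 + 5.5 + 3 = 12.5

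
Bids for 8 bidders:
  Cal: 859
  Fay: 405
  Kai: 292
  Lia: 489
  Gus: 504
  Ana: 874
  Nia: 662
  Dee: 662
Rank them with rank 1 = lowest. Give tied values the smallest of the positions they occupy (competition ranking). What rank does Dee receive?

5

Sorted (ascending): 292, 405, 489, 504, 662, 662, 859, 874
The 2 values of 662 occupy positions 5–6 → each gets rank 5.
Dee has value 662 → rank 5.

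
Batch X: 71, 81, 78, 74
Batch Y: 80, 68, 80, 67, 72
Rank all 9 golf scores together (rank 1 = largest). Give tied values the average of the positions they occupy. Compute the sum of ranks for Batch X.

Sorted (descending): 81, 80, 80, 78, 74, 72, 71, 68, 67
The 2 values of 80 occupy positions 2–3 → average rank (2+3)/2 = 2.5.
Batch X values → pooled ranks: 71→7, 81→1, 78→4, 74→5
Rank sum = 7 + 1 + 4 + 5 = 17

17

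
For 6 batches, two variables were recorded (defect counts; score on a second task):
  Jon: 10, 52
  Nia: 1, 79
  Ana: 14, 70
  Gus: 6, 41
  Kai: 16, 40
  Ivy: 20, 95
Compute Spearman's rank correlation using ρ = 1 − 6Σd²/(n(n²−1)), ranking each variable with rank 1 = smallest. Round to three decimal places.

0.086

Ranks of variable 1: 3, 1, 4, 2, 5, 6
Ranks of variable 2: 3, 5, 4, 2, 1, 6
d = r₁ − r₂: 0, -4, 0, 0, 4, 0
d²: 0, 16, 0, 0, 16, 0; Σd² = 32
ρ = 1 − 6·32/(6·35) = 1 − 192/210 = 0.086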